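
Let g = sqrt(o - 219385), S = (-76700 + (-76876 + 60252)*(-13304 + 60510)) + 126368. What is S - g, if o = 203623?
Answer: -784702876 - I*sqrt(15762) ≈ -7.847e+8 - 125.55*I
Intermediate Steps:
S = -784702876 (S = (-76700 - 16624*47206) + 126368 = (-76700 - 784752544) + 126368 = -784829244 + 126368 = -784702876)
g = I*sqrt(15762) (g = sqrt(203623 - 219385) = sqrt(-15762) = I*sqrt(15762) ≈ 125.55*I)
S - g = -784702876 - I*sqrt(15762)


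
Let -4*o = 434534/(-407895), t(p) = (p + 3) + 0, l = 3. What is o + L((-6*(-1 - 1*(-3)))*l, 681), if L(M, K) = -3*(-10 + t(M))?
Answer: 105454177/815790 ≈ 129.27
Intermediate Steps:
t(p) = 3 + p (t(p) = (3 + p) + 0 = 3 + p)
o = 217267/815790 (o = -217267/(2*(-407895)) = -217267*(-1)/(2*407895) = -1/4*(-434534/407895) = 217267/815790 ≈ 0.26633)
L(M, K) = 21 - 3*M (L(M, K) = -3*(-10 + (3 + M)) = -3*(-7 + M) = 21 - 3*M)
o + L((-6*(-1 - 1*(-3)))*l, 681) = 217267/815790 + (21 - 3*(-6*(-1 - 1*(-3)))*3) = 217267/815790 + (21 - 3*(-6*(-1 + 3))*3) = 217267/815790 + (21 - 3*(-6*2)*3) = 217267/815790 + (21 - (-36)*3) = 217267/815790 + (21 - 3*(-36)) = 217267/815790 + (21 + 108) = 217267/815790 + 129 = 105454177/815790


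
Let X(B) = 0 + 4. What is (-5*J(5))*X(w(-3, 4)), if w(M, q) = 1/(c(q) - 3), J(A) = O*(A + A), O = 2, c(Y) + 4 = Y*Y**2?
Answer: -400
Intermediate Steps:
c(Y) = -4 + Y**3 (c(Y) = -4 + Y*Y**2 = -4 + Y**3)
J(A) = 4*A (J(A) = 2*(A + A) = 2*(2*A) = 4*A)
w(M, q) = 1/(-7 + q**3) (w(M, q) = 1/((-4 + q**3) - 3) = 1/(-7 + q**3))
X(B) = 4
(-5*J(5))*X(w(-3, 4)) = -20*5*4 = -5*20*4 = -100*4 = -400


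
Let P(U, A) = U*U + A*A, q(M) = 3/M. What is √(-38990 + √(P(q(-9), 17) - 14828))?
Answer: √(-350910 + 15*I*√5234)/3 ≈ 0.30532 + 197.46*I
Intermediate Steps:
P(U, A) = A² + U² (P(U, A) = U² + A² = A² + U²)
√(-38990 + √(P(q(-9), 17) - 14828)) = √(-38990 + √((17² + (3/(-9))²) - 14828)) = √(-38990 + √((289 + (3*(-⅑))²) - 14828)) = √(-38990 + √((289 + (-⅓)²) - 14828)) = √(-38990 + √((289 + ⅑) - 14828)) = √(-38990 + √(2602/9 - 14828)) = √(-38990 + √(-130850/9)) = √(-38990 + 5*I*√5234/3)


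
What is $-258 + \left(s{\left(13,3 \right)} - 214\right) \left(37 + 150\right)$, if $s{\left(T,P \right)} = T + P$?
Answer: $-37284$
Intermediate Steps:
$s{\left(T,P \right)} = P + T$
$-258 + \left(s{\left(13,3 \right)} - 214\right) \left(37 + 150\right) = -258 + \left(\left(3 + 13\right) - 214\right) \left(37 + 150\right) = -258 + \left(16 - 214\right) 187 = -258 - 37026 = -37284$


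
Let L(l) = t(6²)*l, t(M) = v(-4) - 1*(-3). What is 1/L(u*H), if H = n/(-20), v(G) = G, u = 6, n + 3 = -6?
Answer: -10/27 ≈ -0.37037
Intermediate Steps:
n = -9 (n = -3 - 6 = -9)
H = 9/20 (H = -9/(-20) = -9*(-1/20) = 9/20 ≈ 0.45000)
t(M) = -1 (t(M) = -4 - 1*(-3) = -4 + 3 = -1)
L(l) = -l
1/L(u*H) = 1/(-6*9/20) = 1/(-1*27/10) = 1/(-27/10) = -10/27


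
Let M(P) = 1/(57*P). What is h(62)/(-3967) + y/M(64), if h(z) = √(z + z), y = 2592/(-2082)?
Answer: -1575936/347 - 2*√31/3967 ≈ -4541.6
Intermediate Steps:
M(P) = 1/(57*P)
y = -432/347 (y = 2592*(-1/2082) = -432/347 ≈ -1.2450)
h(z) = √2*√z (h(z) = √(2*z) = √2*√z)
h(62)/(-3967) + y/M(64) = (√2*√62)/(-3967) - 432/(347*((1/57)/64)) = (2*√31)*(-1/3967) - 432/(347*((1/57)*(1/64))) = -2*√31/3967 - 432/(347*1/3648) = -2*√31/3967 - 432/347*3648 = -2*√31/3967 - 1575936/347 = -1575936/347 - 2*√31/3967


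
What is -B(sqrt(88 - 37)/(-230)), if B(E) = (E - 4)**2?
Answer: -(920 + sqrt(51))**2/52900 ≈ -16.249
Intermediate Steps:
B(E) = (-4 + E)**2
-B(sqrt(88 - 37)/(-230)) = -(-4 + sqrt(88 - 37)/(-230))**2 = -(-4 + sqrt(51)*(-1/230))**2 = -(-4 - sqrt(51)/230)**2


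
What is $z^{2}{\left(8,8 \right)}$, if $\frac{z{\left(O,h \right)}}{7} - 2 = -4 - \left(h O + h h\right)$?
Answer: $828100$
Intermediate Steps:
$z{\left(O,h \right)} = -14 - 7 h^{2} - 7 O h$ ($z{\left(O,h \right)} = 14 + 7 \left(-4 - \left(h O + h h\right)\right) = 14 + 7 \left(-4 - \left(O h + h^{2}\right)\right) = 14 + 7 \left(-4 - \left(h^{2} + O h\right)\right) = 14 + 7 \left(-4 - h^{2} - O h\right) = 14 - \left(28 + 7 h^{2} + 7 O h\right) = -14 - 7 h^{2} - 7 O h$)
$z^{2}{\left(8,8 \right)} = \left(-14 - 7 \cdot 8^{2} - 56 \cdot 8\right)^{2} = \left(-14 - 448 - 448\right)^{2} = \left(-910\right)^{2} = 828100$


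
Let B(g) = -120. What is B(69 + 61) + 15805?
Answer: 15685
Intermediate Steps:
B(69 + 61) + 15805 = -120 + 15805 = 15685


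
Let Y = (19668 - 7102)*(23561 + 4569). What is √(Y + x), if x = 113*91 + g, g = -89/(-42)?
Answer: √623559650070/42 ≈ 18801.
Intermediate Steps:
g = 89/42 (g = -89*(-1/42) = 89/42 ≈ 2.1190)
x = 431975/42 (x = 113*91 + 89/42 = 10283 + 89/42 = 431975/42 ≈ 10285.)
Y = 353481580 (Y = 12566*28130 = 353481580)
√(Y + x) = √(353481580 + 431975/42) = √(14846658335/42) = √623559650070/42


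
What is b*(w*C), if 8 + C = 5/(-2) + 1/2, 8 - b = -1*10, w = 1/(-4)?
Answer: 45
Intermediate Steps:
w = -1/4 ≈ -0.25000
b = 18 (b = 8 - (-1)*10 = 8 - 1*(-10) = 8 + 10 = 18)
C = -10 (C = -8 + (5/(-2) + 1/2) = -8 + (5*(-1/2) + 1*(1/2)) = -8 + (-5/2 + 1/2) = -8 - 2 = -10)
b*(w*C) = 18*(-1/4*(-10)) = 18*(5/2) = 45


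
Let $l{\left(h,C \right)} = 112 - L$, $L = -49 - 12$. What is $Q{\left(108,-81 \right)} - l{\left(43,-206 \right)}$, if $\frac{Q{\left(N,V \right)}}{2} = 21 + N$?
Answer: $85$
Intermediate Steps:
$L = -61$ ($L = -49 - 12 = -61$)
$Q{\left(N,V \right)} = 42 + 2 N$ ($Q{\left(N,V \right)} = 2 \left(21 + N\right) = 42 + 2 N$)
$l{\left(h,C \right)} = 173$ ($l{\left(h,C \right)} = 112 - -61 = 112 + 61 = 173$)
$Q{\left(108,-81 \right)} - l{\left(43,-206 \right)} = \left(42 + 2 \cdot 108\right) - 173 = \left(42 + 216\right) - 173 = 258 - 173 = 85$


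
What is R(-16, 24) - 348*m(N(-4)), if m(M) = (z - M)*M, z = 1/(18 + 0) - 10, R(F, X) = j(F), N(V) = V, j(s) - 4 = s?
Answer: -24860/3 ≈ -8286.7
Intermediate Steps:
j(s) = 4 + s
R(F, X) = 4 + F
z = -179/18 (z = 1/18 - 10 = -179/18 ≈ -9.9444)
m(M) = M*(-179/18 - M) (m(M) = (-179/18 - M)*M = M*(-179/18 - M))
R(-16, 24) - 348*m(N(-4)) = (4 - 16) - (-58)*(-4)*(179 + 18*(-4))/3 = -12 - (-58)*(-4)*(179 - 72)/3 = -12 - (-58)*(-4)*107/3 = -12 - 348*214/9 = -12 - 24824/3 = -24860/3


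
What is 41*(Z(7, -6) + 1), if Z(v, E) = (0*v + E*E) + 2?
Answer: 1599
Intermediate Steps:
Z(v, E) = 2 + E² (Z(v, E) = (0 + E²) + 2 = E² + 2 = 2 + E²)
41*(Z(7, -6) + 1) = 41*((2 + (-6)²) + 1) = 41*((2 + 36) + 1) = 41*(38 + 1) = 41*39 = 1599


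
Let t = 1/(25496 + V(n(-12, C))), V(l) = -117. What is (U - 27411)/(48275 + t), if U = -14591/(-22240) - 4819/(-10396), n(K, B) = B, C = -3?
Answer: -40208947797977469/70817053164157760 ≈ -0.56779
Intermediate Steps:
t = 1/25379 (t = 1/(25496 - 117) = 1/25379 ≈ 3.9403e-5)
U = 64715649/57801760 (U = -14591*(-1/22240) - 4819*(-1/10396) = 14591/22240 + 4819/10396 = 64715649/57801760 ≈ 1.1196)
(U - 27411)/(48275 + t) = (64715649/57801760 - 27411)/(48275 + 1/25379) = -1584339327711/(57801760*1225171226/25379) = -1584339327711/57801760*25379/1225171226 = -40208947797977469/70817053164157760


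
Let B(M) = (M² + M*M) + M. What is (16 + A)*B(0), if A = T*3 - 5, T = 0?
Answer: 0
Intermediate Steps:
B(M) = M + 2*M² (B(M) = (M² + M²) + M = 2*M² + M = M + 2*M²)
A = -5 (A = 0*3 - 5 = 0 - 5 = -5)
(16 + A)*B(0) = (16 - 5)*(0*(1 + 2*0)) = 11*(0*(1 + 0)) = 11*(0*1) = 11*0 = 0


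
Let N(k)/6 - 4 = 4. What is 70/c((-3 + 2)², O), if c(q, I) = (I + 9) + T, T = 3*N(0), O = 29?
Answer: 5/13 ≈ 0.38462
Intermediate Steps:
N(k) = 48 (N(k) = 24 + 6*4 = 24 + 24 = 48)
T = 144 (T = 3*48 = 144)
c(q, I) = 153 + I (c(q, I) = (I + 9) + 144 = (9 + I) + 144 = 153 + I)
70/c((-3 + 2)², O) = 70/(153 + 29) = 70/182 = 70*(1/182) = 5/13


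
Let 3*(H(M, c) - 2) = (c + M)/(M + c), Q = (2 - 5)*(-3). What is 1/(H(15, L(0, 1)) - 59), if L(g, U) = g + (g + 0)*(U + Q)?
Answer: -3/170 ≈ -0.017647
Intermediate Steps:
Q = 9 (Q = -3*(-3) = 9)
L(g, U) = g + g*(9 + U) (L(g, U) = g + (g + 0)*(U + 9) = g + g*(9 + U))
H(M, c) = 7/3 (H(M, c) = 2 + ((c + M)/(M + c))/3 = 2 + ((M + c)/(M + c))/3 = 2 + (⅓)*1 = 2 + ⅓ = 7/3)
1/(H(15, L(0, 1)) - 59) = 1/(7/3 - 59) = 1/(-170/3) = -3/170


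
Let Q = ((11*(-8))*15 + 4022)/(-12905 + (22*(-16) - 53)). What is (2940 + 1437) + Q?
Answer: 29127584/6655 ≈ 4376.8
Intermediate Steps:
Q = -1351/6655 (Q = (-88*15 + 4022)/(-12905 + (-352 - 53)) = (-1320 + 4022)/(-12905 - 405) = 2702/(-13310) = 2702*(-1/13310) = -1351/6655 ≈ -0.20301)
(2940 + 1437) + Q = (2940 + 1437) - 1351/6655 = 4377 - 1351/6655 = 29127584/6655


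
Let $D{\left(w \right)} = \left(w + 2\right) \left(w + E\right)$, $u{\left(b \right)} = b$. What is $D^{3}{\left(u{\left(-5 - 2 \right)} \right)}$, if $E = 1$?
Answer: $27000$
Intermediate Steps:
$D{\left(w \right)} = \left(1 + w\right) \left(2 + w\right)$ ($D{\left(w \right)} = \left(w + 2\right) \left(w + 1\right) = \left(2 + w\right) \left(1 + w\right) = \left(1 + w\right) \left(2 + w\right)$)
$D^{3}{\left(u{\left(-5 - 2 \right)} \right)} = \left(2 + \left(-5 - 2\right)^{2} + 3 \left(-5 - 2\right)\right)^{3} = \left(2 + \left(-7\right)^{2} + 3 \left(-7\right)\right)^{3} = \left(2 + 49 - 21\right)^{3} = 30^{3} = 27000$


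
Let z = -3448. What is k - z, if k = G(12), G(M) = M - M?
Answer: 3448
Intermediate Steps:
G(M) = 0
k = 0
k - z = 0 - 1*(-3448) = 0 + 3448 = 3448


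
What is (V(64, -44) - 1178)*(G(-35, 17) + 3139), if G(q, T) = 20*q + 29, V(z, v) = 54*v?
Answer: -8771272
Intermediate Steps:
G(q, T) = 29 + 20*q
(V(64, -44) - 1178)*(G(-35, 17) + 3139) = (54*(-44) - 1178)*((29 + 20*(-35)) + 3139) = (-2376 - 1178)*((29 - 700) + 3139) = -3554*(-671 + 3139) = -3554*2468 = -8771272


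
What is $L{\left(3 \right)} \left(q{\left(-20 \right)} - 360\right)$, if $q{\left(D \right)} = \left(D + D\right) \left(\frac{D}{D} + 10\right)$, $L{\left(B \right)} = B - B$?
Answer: $0$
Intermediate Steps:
$L{\left(B \right)} = 0$
$q{\left(D \right)} = 22 D$ ($q{\left(D \right)} = 2 D \left(1 + 10\right) = 2 D 11 = 22 D$)
$L{\left(3 \right)} \left(q{\left(-20 \right)} - 360\right) = 0 \left(22 \left(-20\right) - 360\right) = 0 \left(-440 - 360\right) = 0 \left(-800\right) = 0$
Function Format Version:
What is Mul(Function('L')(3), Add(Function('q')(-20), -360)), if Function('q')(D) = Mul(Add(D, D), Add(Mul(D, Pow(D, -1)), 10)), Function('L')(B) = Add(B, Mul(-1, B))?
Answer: 0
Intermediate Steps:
Function('L')(B) = 0
Function('q')(D) = Mul(22, D) (Function('q')(D) = Mul(Mul(2, D), Add(1, 10)) = Mul(Mul(2, D), 11) = Mul(22, D))
Mul(Function('L')(3), Add(Function('q')(-20), -360)) = Mul(0, Add(Mul(22, -20), -360)) = Mul(0, Add(-440, -360)) = Mul(0, -800) = 0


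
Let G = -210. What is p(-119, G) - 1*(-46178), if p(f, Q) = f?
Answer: 46059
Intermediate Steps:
p(-119, G) - 1*(-46178) = -119 - 1*(-46178) = -119 + 46178 = 46059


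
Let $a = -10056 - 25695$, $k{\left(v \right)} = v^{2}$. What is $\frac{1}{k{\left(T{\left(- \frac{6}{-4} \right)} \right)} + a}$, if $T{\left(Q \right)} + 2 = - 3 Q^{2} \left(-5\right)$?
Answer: $- \frac{16}{555887} \approx -2.8783 \cdot 10^{-5}$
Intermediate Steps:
$T{\left(Q \right)} = -2 + 15 Q^{2}$ ($T{\left(Q \right)} = -2 + - 3 Q^{2} \left(-5\right) = -2 + 15 Q^{2}$)
$a = -35751$
$\frac{1}{k{\left(T{\left(- \frac{6}{-4} \right)} \right)} + a} = \frac{1}{\left(-2 + 15 \left(- \frac{6}{-4}\right)^{2}\right)^{2} - 35751} = \frac{1}{\left(-2 + 15 \left(\left(-6\right) \left(- \frac{1}{4}\right)\right)^{2}\right)^{2} - 35751} = \frac{1}{\left(-2 + 15 \left(\frac{3}{2}\right)^{2}\right)^{2} - 35751} = \frac{1}{\left(-2 + 15 \cdot \frac{9}{4}\right)^{2} - 35751} = \frac{1}{\left(-2 + \frac{135}{4}\right)^{2} - 35751} = \frac{1}{\left(\frac{127}{4}\right)^{2} - 35751} = \frac{1}{\frac{16129}{16} - 35751} = \frac{1}{- \frac{555887}{16}} = - \frac{16}{555887}$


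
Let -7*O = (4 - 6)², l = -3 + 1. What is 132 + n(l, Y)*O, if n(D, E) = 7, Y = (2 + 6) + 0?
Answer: 128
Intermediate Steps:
l = -2
Y = 8 (Y = 8 + 0 = 8)
O = -4/7 (O = -(4 - 6)²/7 = -⅐*(-2)² = -⅐*4 = -4/7 ≈ -0.57143)
132 + n(l, Y)*O = 132 + 7*(-4/7) = 132 - 4 = 128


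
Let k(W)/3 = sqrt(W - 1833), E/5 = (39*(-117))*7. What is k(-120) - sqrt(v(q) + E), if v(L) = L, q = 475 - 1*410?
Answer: I*(-2*sqrt(39910) + 9*sqrt(217)) ≈ -266.97*I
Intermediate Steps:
q = 65 (q = 475 - 410 = 65)
E = -159705 (E = 5*((39*(-117))*7) = 5*(-4563*7) = 5*(-31941) = -159705)
k(W) = 3*sqrt(-1833 + W) (k(W) = 3*sqrt(W - 1833) = 3*sqrt(-1833 + W))
k(-120) - sqrt(v(q) + E) = 3*sqrt(-1833 - 120) - sqrt(65 - 159705) = 3*sqrt(-1953) - sqrt(-159640) = 3*(3*I*sqrt(217)) - 2*I*sqrt(39910) = 9*I*sqrt(217) - 2*I*sqrt(39910) = -2*I*sqrt(39910) + 9*I*sqrt(217)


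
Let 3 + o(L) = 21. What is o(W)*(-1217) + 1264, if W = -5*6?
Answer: -20642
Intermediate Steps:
W = -30
o(L) = 18 (o(L) = -3 + 21 = 18)
o(W)*(-1217) + 1264 = 18*(-1217) + 1264 = -21906 + 1264 = -20642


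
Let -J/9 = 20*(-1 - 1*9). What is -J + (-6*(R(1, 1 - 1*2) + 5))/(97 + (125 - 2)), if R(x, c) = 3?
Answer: -99012/55 ≈ -1800.2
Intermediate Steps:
J = 1800 (J = -180*(-1 - 1*9) = -180*(-1 - 9) = -180*(-10) = -9*(-200) = 1800)
-J + (-6*(R(1, 1 - 1*2) + 5))/(97 + (125 - 2)) = -1*1800 + (-6*(3 + 5))/(97 + (125 - 2)) = -1800 + (-6*8)/(97 + 123) = -1800 - 48/220 = -1800 + (1/220)*(-48) = -1800 - 12/55 = -99012/55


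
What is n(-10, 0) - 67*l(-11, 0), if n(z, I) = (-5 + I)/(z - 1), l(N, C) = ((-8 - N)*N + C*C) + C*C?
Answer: 24326/11 ≈ 2211.5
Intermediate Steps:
l(N, C) = 2*C**2 + N*(-8 - N) (l(N, C) = (N*(-8 - N) + C**2) + C**2 = (C**2 + N*(-8 - N)) + C**2 = 2*C**2 + N*(-8 - N))
n(z, I) = (-5 + I)/(-1 + z)
n(-10, 0) - 67*l(-11, 0) = (-5 + 0)/(-1 - 10) - 67*(-1*(-11)**2 - 8*(-11) + 2*0**2) = -5/(-11) - 67*(-1*121 + 88 + 2*0) = -1/11*(-5) - 67*(-121 + 88 + 0) = 5/11 - 67*(-33) = 5/11 + 2211 = 24326/11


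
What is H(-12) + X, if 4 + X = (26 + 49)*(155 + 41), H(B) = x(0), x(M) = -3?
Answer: 14693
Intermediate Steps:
H(B) = -3
X = 14696 (X = -4 + (26 + 49)*(155 + 41) = -4 + 75*196 = -4 + 14700 = 14696)
H(-12) + X = -3 + 14696 = 14693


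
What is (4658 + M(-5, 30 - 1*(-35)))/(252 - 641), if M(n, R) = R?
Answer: -4723/389 ≈ -12.141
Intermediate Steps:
(4658 + M(-5, 30 - 1*(-35)))/(252 - 641) = (4658 + (30 - 1*(-35)))/(252 - 641) = (4658 + (30 + 35))/(-389) = (4658 + 65)*(-1/389) = 4723*(-1/389) = -4723/389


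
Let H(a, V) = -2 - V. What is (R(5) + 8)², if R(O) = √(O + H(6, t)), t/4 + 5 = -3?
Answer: (8 + √35)² ≈ 193.66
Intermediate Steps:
t = -32 (t = -20 + 4*(-3) = -20 - 12 = -32)
R(O) = √(30 + O) (R(O) = √(O + (-2 - 1*(-32))) = √(O + (-2 + 32)) = √(O + 30) = √(30 + O))
(R(5) + 8)² = (√(30 + 5) + 8)² = (√35 + 8)² = (8 + √35)²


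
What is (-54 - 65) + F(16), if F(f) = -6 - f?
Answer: -141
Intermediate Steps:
(-54 - 65) + F(16) = (-54 - 65) + (-6 - 1*16) = -119 + (-6 - 16) = -119 - 22 = -141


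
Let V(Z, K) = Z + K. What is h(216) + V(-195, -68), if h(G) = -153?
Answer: -416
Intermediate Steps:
V(Z, K) = K + Z
h(216) + V(-195, -68) = -153 + (-68 - 195) = -153 - 263 = -416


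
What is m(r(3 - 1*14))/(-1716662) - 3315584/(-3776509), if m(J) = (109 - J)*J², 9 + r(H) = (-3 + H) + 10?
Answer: 46015352443/53139258139 ≈ 0.86594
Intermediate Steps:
r(H) = -2 + H (r(H) = -9 + ((-3 + H) + 10) = -9 + (7 + H) = -2 + H)
m(J) = J²*(109 - J)
m(r(3 - 1*14))/(-1716662) - 3315584/(-3776509) = ((-2 + (3 - 1*14))²*(109 - (-2 + (3 - 1*14))))/(-1716662) - 3315584/(-3776509) = ((-2 + (3 - 14))²*(109 - (-2 + (3 - 14))))*(-1/1716662) - 3315584*(-1/3776509) = ((-2 - 11)²*(109 - (-2 - 11)))*(-1/1716662) + 3315584/3776509 = ((-13)²*(109 - 1*(-13)))*(-1/1716662) + 3315584/3776509 = (169*(109 + 13))*(-1/1716662) + 3315584/3776509 = (169*122)*(-1/1716662) + 3315584/3776509 = 20618*(-1/1716662) + 3315584/3776509 = -169/14071 + 3315584/3776509 = 46015352443/53139258139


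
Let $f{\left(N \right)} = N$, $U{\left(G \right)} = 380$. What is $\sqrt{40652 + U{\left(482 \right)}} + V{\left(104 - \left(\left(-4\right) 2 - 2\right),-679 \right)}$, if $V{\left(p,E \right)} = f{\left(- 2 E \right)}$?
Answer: $1358 + 2 \sqrt{10258} \approx 1560.6$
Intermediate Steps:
$V{\left(p,E \right)} = - 2 E$
$\sqrt{40652 + U{\left(482 \right)}} + V{\left(104 - \left(\left(-4\right) 2 - 2\right),-679 \right)} = \sqrt{40652 + 380} - -1358 = \sqrt{41032} + 1358 = 2 \sqrt{10258} + 1358 = 1358 + 2 \sqrt{10258}$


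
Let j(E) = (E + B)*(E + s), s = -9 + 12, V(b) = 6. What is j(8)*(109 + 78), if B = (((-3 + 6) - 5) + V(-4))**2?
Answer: 49368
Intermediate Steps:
s = 3
B = 16 (B = (((-3 + 6) - 5) + 6)**2 = ((3 - 5) + 6)**2 = (-2 + 6)**2 = 4**2 = 16)
j(E) = (3 + E)*(16 + E) (j(E) = (E + 16)*(E + 3) = (16 + E)*(3 + E) = (3 + E)*(16 + E))
j(8)*(109 + 78) = (48 + 8**2 + 19*8)*(109 + 78) = (48 + 64 + 152)*187 = 264*187 = 49368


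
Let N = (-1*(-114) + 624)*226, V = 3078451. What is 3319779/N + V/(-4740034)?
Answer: 2537069441183/131763465132 ≈ 19.255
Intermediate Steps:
N = 166788 (N = (114 + 624)*226 = 738*226 = 166788)
3319779/N + V/(-4740034) = 3319779/166788 + 3078451/(-4740034) = 3319779*(1/166788) + 3078451*(-1/4740034) = 1106593/55596 - 3078451/4740034 = 2537069441183/131763465132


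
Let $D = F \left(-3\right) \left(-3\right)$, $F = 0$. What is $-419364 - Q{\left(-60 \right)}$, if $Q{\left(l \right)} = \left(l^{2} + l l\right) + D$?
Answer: $-426564$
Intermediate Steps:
$D = 0$ ($D = 0 \left(-3\right) \left(-3\right) = 0 \left(-3\right) = 0$)
$Q{\left(l \right)} = 2 l^{2}$ ($Q{\left(l \right)} = \left(l^{2} + l l\right) + 0 = \left(l^{2} + l^{2}\right) + 0 = 2 l^{2} + 0 = 2 l^{2}$)
$-419364 - Q{\left(-60 \right)} = -419364 - 2 \left(-60\right)^{2} = -419364 - 2 \cdot 3600 = -419364 - 7200 = -426564$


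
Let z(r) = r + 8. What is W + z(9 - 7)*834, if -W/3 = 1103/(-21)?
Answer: 59483/7 ≈ 8497.6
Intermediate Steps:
W = 1103/7 (W = -3309/(-21) = -3309*(-1)/21 = -3*(-1103/21) = 1103/7 ≈ 157.57)
z(r) = 8 + r
W + z(9 - 7)*834 = 1103/7 + (8 + (9 - 7))*834 = 1103/7 + (8 + 2)*834 = 1103/7 + 10*834 = 1103/7 + 8340 = 59483/7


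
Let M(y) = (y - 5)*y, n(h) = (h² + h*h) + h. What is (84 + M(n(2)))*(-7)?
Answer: -938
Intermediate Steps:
n(h) = h + 2*h² (n(h) = (h² + h²) + h = 2*h² + h = h + 2*h²)
M(y) = y*(-5 + y) (M(y) = (-5 + y)*y = y*(-5 + y))
(84 + M(n(2)))*(-7) = (84 + (2*(1 + 2*2))*(-5 + 2*(1 + 2*2)))*(-7) = (84 + (2*(1 + 4))*(-5 + 2*(1 + 4)))*(-7) = (84 + (2*5)*(-5 + 2*5))*(-7) = (84 + 10*(-5 + 10))*(-7) = (84 + 10*5)*(-7) = (84 + 50)*(-7) = 134*(-7) = -938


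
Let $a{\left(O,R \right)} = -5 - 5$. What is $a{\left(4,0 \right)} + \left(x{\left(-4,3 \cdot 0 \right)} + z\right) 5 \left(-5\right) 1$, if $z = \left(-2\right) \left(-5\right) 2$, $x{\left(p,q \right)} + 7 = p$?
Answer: $-235$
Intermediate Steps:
$x{\left(p,q \right)} = -7 + p$
$z = 20$ ($z = 10 \cdot 2 = 20$)
$a{\left(O,R \right)} = -10$ ($a{\left(O,R \right)} = -5 - 5 = -10$)
$a{\left(4,0 \right)} + \left(x{\left(-4,3 \cdot 0 \right)} + z\right) 5 \left(-5\right) 1 = -10 + \left(\left(-7 - 4\right) + 20\right) 5 \left(-5\right) 1 = -10 + \left(-11 + 20\right) \left(\left(-25\right) 1\right) = -10 + 9 \left(-25\right) = -10 - 225 = -235$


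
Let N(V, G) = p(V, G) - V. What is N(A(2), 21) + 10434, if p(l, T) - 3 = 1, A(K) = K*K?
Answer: 10434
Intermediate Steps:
A(K) = K²
p(l, T) = 4 (p(l, T) = 3 + 1 = 4)
N(V, G) = 4 - V
N(A(2), 21) + 10434 = (4 - 1*2²) + 10434 = (4 - 1*4) + 10434 = (4 - 4) + 10434 = 0 + 10434 = 10434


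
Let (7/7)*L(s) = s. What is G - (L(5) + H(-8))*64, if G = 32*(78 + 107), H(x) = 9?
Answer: 5024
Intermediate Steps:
L(s) = s
G = 5920 (G = 32*185 = 5920)
G - (L(5) + H(-8))*64 = 5920 - (5 + 9)*64 = 5920 - 14*64 = 5920 - 1*896 = 5920 - 896 = 5024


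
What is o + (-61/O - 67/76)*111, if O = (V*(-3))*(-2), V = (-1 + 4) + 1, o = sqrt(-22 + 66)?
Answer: -57757/152 + 2*sqrt(11) ≈ -373.35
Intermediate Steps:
o = 2*sqrt(11) (o = sqrt(44) = 2*sqrt(11) ≈ 6.6332)
V = 4 (V = 3 + 1 = 4)
O = 24 (O = (4*(-3))*(-2) = -12*(-2) = 24)
o + (-61/O - 67/76)*111 = 2*sqrt(11) + (-61/24 - 67/76)*111 = 2*sqrt(11) - 1561/456*111 = 2*sqrt(11) - 57757/152 = -57757/152 + 2*sqrt(11)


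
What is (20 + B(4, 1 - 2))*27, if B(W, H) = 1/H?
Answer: 513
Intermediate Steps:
(20 + B(4, 1 - 2))*27 = (20 + 1/(1 - 2))*27 = (20 + 1/(-1))*27 = (20 - 1)*27 = 19*27 = 513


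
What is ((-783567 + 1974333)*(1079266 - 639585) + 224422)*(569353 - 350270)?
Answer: 114702528069927644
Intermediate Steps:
((-783567 + 1974333)*(1079266 - 639585) + 224422)*(569353 - 350270) = (1190766*439681 + 224422)*219083 = (523557185646 + 224422)*219083 = 523557410068*219083 = 114702528069927644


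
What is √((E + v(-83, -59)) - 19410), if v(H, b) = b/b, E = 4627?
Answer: I*√14782 ≈ 121.58*I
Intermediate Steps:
v(H, b) = 1
√((E + v(-83, -59)) - 19410) = √((4627 + 1) - 19410) = √(4628 - 19410) = √(-14782) = I*√14782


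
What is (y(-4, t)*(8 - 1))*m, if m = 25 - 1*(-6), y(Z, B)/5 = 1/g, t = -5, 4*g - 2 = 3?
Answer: 868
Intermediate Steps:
g = 5/4 (g = ½ + (¼)*3 = ½ + ¾ = 5/4 ≈ 1.2500)
y(Z, B) = 4 (y(Z, B) = 5/(5/4) = 5*(⅘) = 4)
m = 31 (m = 25 + 6 = 31)
(y(-4, t)*(8 - 1))*m = (4*(8 - 1))*31 = (4*7)*31 = 28*31 = 868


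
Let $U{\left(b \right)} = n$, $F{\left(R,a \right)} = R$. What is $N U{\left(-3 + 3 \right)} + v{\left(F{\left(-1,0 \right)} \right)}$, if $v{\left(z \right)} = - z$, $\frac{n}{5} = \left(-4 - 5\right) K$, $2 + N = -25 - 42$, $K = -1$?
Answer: $-3104$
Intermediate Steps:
$N = -69$ ($N = -2 - 67 = -69$)
$n = 45$ ($n = 5 \left(-4 - 5\right) \left(-1\right) = 5 \left(\left(-9\right) \left(-1\right)\right) = 5 \cdot 9 = 45$)
$U{\left(b \right)} = 45$
$N U{\left(-3 + 3 \right)} + v{\left(F{\left(-1,0 \right)} \right)} = \left(-69\right) 45 - -1 = -3105 + 1 = -3104$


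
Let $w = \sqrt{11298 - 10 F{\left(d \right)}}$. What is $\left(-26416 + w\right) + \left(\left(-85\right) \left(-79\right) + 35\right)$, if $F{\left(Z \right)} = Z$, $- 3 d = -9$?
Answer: $-19666 + 6 \sqrt{313} \approx -19560.0$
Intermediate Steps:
$d = 3$ ($d = \left(- \frac{1}{3}\right) \left(-9\right) = 3$)
$w = 6 \sqrt{313}$ ($w = \sqrt{11298 - 30} = \sqrt{11268} = 6 \sqrt{313} \approx 106.15$)
$\left(-26416 + w\right) + \left(\left(-85\right) \left(-79\right) + 35\right) = \left(-26416 + 6 \sqrt{313}\right) + \left(\left(-85\right) \left(-79\right) + 35\right) = \left(-26416 + 6 \sqrt{313}\right) + \left(6715 + 35\right) = \left(-26416 + 6 \sqrt{313}\right) + 6750 = -19666 + 6 \sqrt{313}$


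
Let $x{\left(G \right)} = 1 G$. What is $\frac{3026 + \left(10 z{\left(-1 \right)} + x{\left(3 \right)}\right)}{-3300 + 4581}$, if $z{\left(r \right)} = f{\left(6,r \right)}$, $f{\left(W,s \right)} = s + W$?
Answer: $\frac{3079}{1281} \approx 2.4036$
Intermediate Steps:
$x{\left(G \right)} = G$
$f{\left(W,s \right)} = W + s$
$z{\left(r \right)} = 6 + r$
$\frac{3026 + \left(10 z{\left(-1 \right)} + x{\left(3 \right)}\right)}{-3300 + 4581} = \frac{3026 + \left(10 \left(6 - 1\right) + 3\right)}{-3300 + 4581} = \frac{3026 + \left(10 \cdot 5 + 3\right)}{1281} = \left(3026 + \left(50 + 3\right)\right) \frac{1}{1281} = \left(3026 + 53\right) \frac{1}{1281} = 3079 \cdot \frac{1}{1281} = \frac{3079}{1281}$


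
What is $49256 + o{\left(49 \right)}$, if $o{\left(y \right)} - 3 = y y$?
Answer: $51660$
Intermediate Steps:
$o{\left(y \right)} = 3 + y^{2}$ ($o{\left(y \right)} = 3 + y y = 3 + y^{2}$)
$49256 + o{\left(49 \right)} = 49256 + \left(3 + 49^{2}\right) = 49256 + \left(3 + 2401\right) = 49256 + 2404 = 51660$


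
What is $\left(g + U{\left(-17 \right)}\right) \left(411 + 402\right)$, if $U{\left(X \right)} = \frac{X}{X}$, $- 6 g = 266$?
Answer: $-35230$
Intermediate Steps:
$g = - \frac{133}{3}$ ($g = \left(- \frac{1}{6}\right) 266 = - \frac{133}{3} \approx -44.333$)
$U{\left(X \right)} = 1$
$\left(g + U{\left(-17 \right)}\right) \left(411 + 402\right) = \left(- \frac{133}{3} + 1\right) \left(411 + 402\right) = \left(- \frac{130}{3}\right) 813 = -35230$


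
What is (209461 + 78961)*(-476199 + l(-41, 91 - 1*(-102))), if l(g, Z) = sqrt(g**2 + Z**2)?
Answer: -137346267978 + 288422*sqrt(38930) ≈ -1.3729e+11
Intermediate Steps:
l(g, Z) = sqrt(Z**2 + g**2)
(209461 + 78961)*(-476199 + l(-41, 91 - 1*(-102))) = (209461 + 78961)*(-476199 + sqrt((91 - 1*(-102))**2 + (-41)**2)) = 288422*(-476199 + sqrt((91 + 102)**2 + 1681)) = 288422*(-476199 + sqrt(193**2 + 1681)) = 288422*(-476199 + sqrt(37249 + 1681)) = 288422*(-476199 + sqrt(38930)) = -137346267978 + 288422*sqrt(38930)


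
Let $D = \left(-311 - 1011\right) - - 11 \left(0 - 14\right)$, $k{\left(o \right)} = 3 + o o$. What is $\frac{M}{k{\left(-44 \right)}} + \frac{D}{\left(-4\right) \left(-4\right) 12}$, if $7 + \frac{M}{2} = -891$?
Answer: $- \frac{267233}{31024} \approx -8.6138$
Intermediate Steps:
$M = -1796$ ($M = -14 + 2 \left(-891\right) = -14 - 1782 = -1796$)
$k{\left(o \right)} = 3 + o^{2}$
$D = -1476$ ($D = \left(-311 - 1011\right) - \left(-11\right) \left(-14\right) = -1322 - 154 = -1476$)
$\frac{M}{k{\left(-44 \right)}} + \frac{D}{\left(-4\right) \left(-4\right) 12} = - \frac{1796}{3 + \left(-44\right)^{2}} - \frac{1476}{\left(-4\right) \left(-4\right) 12} = - \frac{1796}{3 + 1936} - \frac{1476}{16 \cdot 12} = - \frac{1796}{1939} - \frac{1476}{192} = \left(-1796\right) \frac{1}{1939} - \frac{123}{16} = - \frac{1796}{1939} - \frac{123}{16} = - \frac{267233}{31024}$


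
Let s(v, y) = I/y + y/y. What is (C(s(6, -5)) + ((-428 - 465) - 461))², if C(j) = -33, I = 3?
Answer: 1923769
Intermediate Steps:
s(v, y) = 1 + 3/y (s(v, y) = 3/y + y/y = 3/y + 1 = 1 + 3/y)
(C(s(6, -5)) + ((-428 - 465) - 461))² = (-33 + ((-428 - 465) - 461))² = (-33 + (-893 - 461))² = (-33 - 1354)² = (-1387)² = 1923769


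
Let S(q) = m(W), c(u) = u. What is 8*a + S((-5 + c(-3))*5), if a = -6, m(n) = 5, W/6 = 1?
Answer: -43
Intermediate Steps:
W = 6 (W = 6*1 = 6)
S(q) = 5
8*a + S((-5 + c(-3))*5) = 8*(-6) + 5 = -48 + 5 = -43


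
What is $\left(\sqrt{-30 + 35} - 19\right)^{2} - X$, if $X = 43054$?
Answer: $-43054 + \left(19 - \sqrt{5}\right)^{2} \approx -42773.0$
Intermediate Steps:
$\left(\sqrt{-30 + 35} - 19\right)^{2} - X = \left(\sqrt{-30 + 35} - 19\right)^{2} - 43054 = \left(\sqrt{5} - 19\right)^{2} - 43054 = \left(-19 + \sqrt{5}\right)^{2} - 43054 = -43054 + \left(-19 + \sqrt{5}\right)^{2}$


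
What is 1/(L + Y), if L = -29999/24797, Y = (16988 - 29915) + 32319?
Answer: 24797/480833425 ≈ 5.1571e-5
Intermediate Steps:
Y = 19392 (Y = -12927 + 32319 = 19392)
L = -29999/24797 (L = -29999*1/24797 = -29999/24797 ≈ -1.2098)
1/(L + Y) = 1/(-29999/24797 + 19392) = 1/(480833425/24797) = 24797/480833425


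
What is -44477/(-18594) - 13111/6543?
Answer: 1749151/4505946 ≈ 0.38819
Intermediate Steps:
-44477/(-18594) - 13111/6543 = -44477*(-1/18594) - 13111*1/6543 = 44477/18594 - 13111/6543 = 1749151/4505946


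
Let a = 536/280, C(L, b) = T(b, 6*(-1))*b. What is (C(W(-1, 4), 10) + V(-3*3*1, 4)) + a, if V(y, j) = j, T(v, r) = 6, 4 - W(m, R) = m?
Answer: 2307/35 ≈ 65.914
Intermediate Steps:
W(m, R) = 4 - m
C(L, b) = 6*b
a = 67/35 (a = 536*(1/280) = 67/35 ≈ 1.9143)
(C(W(-1, 4), 10) + V(-3*3*1, 4)) + a = (6*10 + 4) + 67/35 = (60 + 4) + 67/35 = 64 + 67/35 = 2307/35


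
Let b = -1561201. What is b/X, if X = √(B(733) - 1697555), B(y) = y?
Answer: 1561201*I*√1696822/1696822 ≈ 1198.5*I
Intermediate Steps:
X = I*√1696822 (X = √(733 - 1697555) = √(-1696822) = I*√1696822 ≈ 1302.6*I)
b/X = -1561201*(-I*√1696822/1696822) = -(-1561201)*I*√1696822/1696822 = 1561201*I*√1696822/1696822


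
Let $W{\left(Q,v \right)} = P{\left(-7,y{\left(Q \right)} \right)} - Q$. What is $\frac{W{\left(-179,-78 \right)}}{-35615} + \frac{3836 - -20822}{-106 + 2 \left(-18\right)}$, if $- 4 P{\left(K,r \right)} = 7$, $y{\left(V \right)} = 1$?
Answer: $- \frac{1756439679}{10114660} \approx -173.65$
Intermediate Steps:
$P{\left(K,r \right)} = - \frac{7}{4}$ ($P{\left(K,r \right)} = \left(- \frac{1}{4}\right) 7 = - \frac{7}{4}$)
$W{\left(Q,v \right)} = - \frac{7}{4} - Q$
$\frac{W{\left(-179,-78 \right)}}{-35615} + \frac{3836 - -20822}{-106 + 2 \left(-18\right)} = \frac{- \frac{7}{4} - -179}{-35615} + \frac{3836 - -20822}{-106 + 2 \left(-18\right)} = \left(- \frac{7}{4} + 179\right) \left(- \frac{1}{35615}\right) + \frac{3836 + 20822}{-106 - 36} = \frac{709}{4} \left(- \frac{1}{35615}\right) + \frac{24658}{-142} = - \frac{709}{142460} + 24658 \left(- \frac{1}{142}\right) = - \frac{709}{142460} - \frac{12329}{71} = - \frac{1756439679}{10114660}$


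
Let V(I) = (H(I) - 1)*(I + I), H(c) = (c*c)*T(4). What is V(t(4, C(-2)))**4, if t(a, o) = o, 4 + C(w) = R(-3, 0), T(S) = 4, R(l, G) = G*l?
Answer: 64524128256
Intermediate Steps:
H(c) = 4*c**2 (H(c) = (c*c)*4 = c**2*4 = 4*c**2)
C(w) = -4 (C(w) = -4 + 0*(-3) = -4 + 0 = -4)
V(I) = 2*I*(-1 + 4*I**2) (V(I) = (4*I**2 - 1)*(I + I) = (-1 + 4*I**2)*(2*I) = 2*I*(-1 + 4*I**2))
V(t(4, C(-2)))**4 = (-2*(-4) + 8*(-4)**3)**4 = (8 + 8*(-64))**4 = (8 - 512)**4 = (-504)**4 = 64524128256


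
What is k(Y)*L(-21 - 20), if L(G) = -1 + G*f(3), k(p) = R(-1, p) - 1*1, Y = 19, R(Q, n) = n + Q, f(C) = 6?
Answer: -4199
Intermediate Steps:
R(Q, n) = Q + n
k(p) = -2 + p (k(p) = (-1 + p) - 1*1 = (-1 + p) - 1 = -2 + p)
L(G) = -1 + 6*G (L(G) = -1 + G*6 = -1 + 6*G)
k(Y)*L(-21 - 20) = (-2 + 19)*(-1 + 6*(-21 - 20)) = 17*(-1 + 6*(-41)) = 17*(-1 - 246) = 17*(-247) = -4199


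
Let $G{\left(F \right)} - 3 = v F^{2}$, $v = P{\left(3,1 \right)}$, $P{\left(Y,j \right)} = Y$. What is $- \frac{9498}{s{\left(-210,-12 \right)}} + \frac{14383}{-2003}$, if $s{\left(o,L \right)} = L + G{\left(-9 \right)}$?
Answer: $- \frac{3731686}{78117} \approx -47.77$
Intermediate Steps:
$v = 3$
$G{\left(F \right)} = 3 + 3 F^{2}$
$s{\left(o,L \right)} = 246 + L$ ($s{\left(o,L \right)} = L + \left(3 + 3 \left(-9\right)^{2}\right) = L + \left(3 + 3 \cdot 81\right) = L + \left(3 + 243\right) = L + 246 = 246 + L$)
$- \frac{9498}{s{\left(-210,-12 \right)}} + \frac{14383}{-2003} = - \frac{9498}{246 - 12} + \frac{14383}{-2003} = - \frac{9498}{234} + 14383 \left(- \frac{1}{2003}\right) = \left(-9498\right) \frac{1}{234} - \frac{14383}{2003} = - \frac{1583}{39} - \frac{14383}{2003} = - \frac{3731686}{78117}$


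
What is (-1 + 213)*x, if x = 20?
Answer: 4240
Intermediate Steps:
(-1 + 213)*x = (-1 + 213)*20 = 212*20 = 4240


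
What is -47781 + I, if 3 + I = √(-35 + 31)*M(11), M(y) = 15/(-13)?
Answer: -47784 - 30*I/13 ≈ -47784.0 - 2.3077*I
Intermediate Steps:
M(y) = -15/13 (M(y) = 15*(-1/13) = -15/13)
I = -3 - 30*I/13 (I = -3 + √(-35 + 31)*(-15/13) = -3 + √(-4)*(-15/13) = -3 + (2*I)*(-15/13) = -3 - 30*I/13 ≈ -3.0 - 2.3077*I)
-47781 + I = -47781 + (-3 - 30*I/13) = -47784 - 30*I/13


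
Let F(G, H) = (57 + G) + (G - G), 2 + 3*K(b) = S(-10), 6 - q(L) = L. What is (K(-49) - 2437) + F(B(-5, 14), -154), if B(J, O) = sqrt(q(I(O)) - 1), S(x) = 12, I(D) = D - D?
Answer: -7130/3 + sqrt(5) ≈ -2374.4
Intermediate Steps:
I(D) = 0
q(L) = 6 - L
B(J, O) = sqrt(5) (B(J, O) = sqrt((6 - 1*0) - 1) = sqrt((6 + 0) - 1) = sqrt(6 - 1) = sqrt(5))
K(b) = 10/3 (K(b) = -2/3 + (1/3)*12 = -2/3 + 4 = 10/3)
F(G, H) = 57 + G (F(G, H) = (57 + G) + 0 = 57 + G)
(K(-49) - 2437) + F(B(-5, 14), -154) = (10/3 - 2437) + (57 + sqrt(5)) = -7301/3 + (57 + sqrt(5)) = -7130/3 + sqrt(5)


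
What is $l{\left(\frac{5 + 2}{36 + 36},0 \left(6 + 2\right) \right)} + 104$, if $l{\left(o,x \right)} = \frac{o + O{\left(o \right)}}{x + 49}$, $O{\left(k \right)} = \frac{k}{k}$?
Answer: $\frac{366991}{3528} \approx 104.02$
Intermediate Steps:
$O{\left(k \right)} = 1$
$l{\left(o,x \right)} = \frac{1 + o}{49 + x}$ ($l{\left(o,x \right)} = \frac{o + 1}{x + 49} = \frac{1 + o}{49 + x}$)
$l{\left(\frac{5 + 2}{36 + 36},0 \left(6 + 2\right) \right)} + 104 = \frac{1 + \frac{5 + 2}{36 + 36}}{49 + 0 \left(6 + 2\right)} + 104 = \frac{1 + \frac{7}{72}}{49 + 0 \cdot 8} + 104 = \frac{1 + 7 \cdot \frac{1}{72}}{49 + 0} + 104 = \frac{1 + \frac{7}{72}}{49} + 104 = \frac{1}{49} \cdot \frac{79}{72} + 104 = \frac{79}{3528} + 104 = \frac{366991}{3528}$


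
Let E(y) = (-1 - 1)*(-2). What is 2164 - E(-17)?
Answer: 2160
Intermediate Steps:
E(y) = 4 (E(y) = -2*(-2) = 4)
2164 - E(-17) = 2164 - 1*4 = 2164 - 4 = 2160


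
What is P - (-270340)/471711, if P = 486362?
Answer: 229422575722/471711 ≈ 4.8636e+5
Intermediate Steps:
P - (-270340)/471711 = 486362 - (-270340)/471711 = 486362 - 1*(-270340/471711) = 486362 + 270340/471711 = 229422575722/471711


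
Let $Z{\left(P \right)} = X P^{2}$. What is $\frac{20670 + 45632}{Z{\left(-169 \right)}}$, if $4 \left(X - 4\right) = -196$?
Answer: $- \frac{66302}{1285245} \approx -0.051587$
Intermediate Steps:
$X = -45$ ($X = 4 + \frac{1}{4} \left(-196\right) = 4 - 49 = -45$)
$Z{\left(P \right)} = - 45 P^{2}$
$\frac{20670 + 45632}{Z{\left(-169 \right)}} = \frac{20670 + 45632}{\left(-45\right) \left(-169\right)^{2}} = \frac{66302}{\left(-45\right) 28561} = \frac{66302}{-1285245} = 66302 \left(- \frac{1}{1285245}\right) = - \frac{66302}{1285245}$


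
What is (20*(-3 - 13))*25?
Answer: -8000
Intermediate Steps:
(20*(-3 - 13))*25 = (20*(-16))*25 = -320*25 = -8000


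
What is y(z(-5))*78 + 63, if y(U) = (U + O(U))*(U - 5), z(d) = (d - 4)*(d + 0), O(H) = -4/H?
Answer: 420557/3 ≈ 1.4019e+5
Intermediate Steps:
z(d) = d*(-4 + d) (z(d) = (-4 + d)*d = d*(-4 + d))
y(U) = (-5 + U)*(U - 4/U) (y(U) = (U - 4/U)*(U - 5) = (U - 4/U)*(-5 + U) = (-5 + U)*(U - 4/U))
y(z(-5))*78 + 63 = (-4 + (-5*(-4 - 5))² - (-25)*(-4 - 5) + 20/((-5*(-4 - 5))))*78 + 63 = (-4 + (-5*(-9))² - (-25)*(-9) + 20/((-5*(-9))))*78 + 63 = (-4 + 45² - 5*45 + 20/45)*78 + 63 = (-4 + 2025 - 225 + 20*(1/45))*78 + 63 = (-4 + 2025 - 225 + 4/9)*78 + 63 = (16168/9)*78 + 63 = 420368/3 + 63 = 420557/3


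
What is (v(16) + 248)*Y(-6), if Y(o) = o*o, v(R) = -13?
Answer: 8460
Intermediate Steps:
Y(o) = o²
(v(16) + 248)*Y(-6) = (-13 + 248)*(-6)² = 235*36 = 8460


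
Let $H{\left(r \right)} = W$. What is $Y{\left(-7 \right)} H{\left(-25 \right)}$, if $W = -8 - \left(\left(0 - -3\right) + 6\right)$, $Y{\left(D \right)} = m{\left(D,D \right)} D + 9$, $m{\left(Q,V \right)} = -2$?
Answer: $-391$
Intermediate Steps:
$Y{\left(D \right)} = 9 - 2 D$ ($Y{\left(D \right)} = - 2 D + 9 = 9 - 2 D$)
$W = -17$ ($W = -8 - \left(\left(0 + 3\right) + 6\right) = -8 - \left(3 + 6\right) = -8 - 9 = -17$)
$H{\left(r \right)} = -17$
$Y{\left(-7 \right)} H{\left(-25 \right)} = \left(9 - -14\right) \left(-17\right) = \left(9 + 14\right) \left(-17\right) = 23 \left(-17\right) = -391$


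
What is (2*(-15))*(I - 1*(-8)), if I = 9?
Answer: -510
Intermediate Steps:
(2*(-15))*(I - 1*(-8)) = (2*(-15))*(9 - 1*(-8)) = -30*(9 + 8) = -30*17 = -510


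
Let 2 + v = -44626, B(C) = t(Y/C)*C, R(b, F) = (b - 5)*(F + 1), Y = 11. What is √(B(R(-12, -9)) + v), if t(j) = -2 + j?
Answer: I*√44889 ≈ 211.87*I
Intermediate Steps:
R(b, F) = (1 + F)*(-5 + b) (R(b, F) = (-5 + b)*(1 + F) = (1 + F)*(-5 + b))
B(C) = C*(-2 + 11/C) (B(C) = (-2 + 11/C)*C = C*(-2 + 11/C))
v = -44628 (v = -2 - 44626 = -44628)
√(B(R(-12, -9)) + v) = √((11 - 2*(-5 - 12 - 5*(-9) - 9*(-12))) - 44628) = √((11 - 2*(-5 - 12 + 45 + 108)) - 44628) = √((11 - 2*136) - 44628) = √((11 - 272) - 44628) = √(-261 - 44628) = √(-44889) = I*√44889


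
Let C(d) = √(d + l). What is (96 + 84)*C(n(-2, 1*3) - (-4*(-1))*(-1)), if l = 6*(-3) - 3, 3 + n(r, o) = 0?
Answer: 360*I*√5 ≈ 804.98*I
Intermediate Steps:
n(r, o) = -3 (n(r, o) = -3 + 0 = -3)
l = -21 (l = -18 - 3 = -21)
C(d) = √(-21 + d) (C(d) = √(d - 21) = √(-21 + d))
(96 + 84)*C(n(-2, 1*3) - (-4*(-1))*(-1)) = (96 + 84)*√(-21 + (-3 - (-4*(-1))*(-1))) = 180*√(-21 + (-3 - 4*(-1))) = 180*√(-21 + (-3 - 1*(-4))) = 180*√(-21 + (-3 + 4)) = 180*√(-21 + 1) = 180*√(-20) = 180*(2*I*√5) = 360*I*√5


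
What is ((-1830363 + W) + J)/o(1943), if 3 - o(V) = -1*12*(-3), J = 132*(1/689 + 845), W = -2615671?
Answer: 2986466234/22737 ≈ 1.3135e+5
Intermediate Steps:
J = 76851192/689 (J = 132*(1/689 + 845) = 132*(582206/689) = 76851192/689 ≈ 1.1154e+5)
o(V) = -33 (o(V) = 3 - (-1*12)*(-3) = 3 - (-12)*(-3) = 3 - 1*36 = 3 - 36 = -33)
((-1830363 + W) + J)/o(1943) = ((-1830363 - 2615671) + 76851192/689)/(-33) = (-4446034 + 76851192/689)*(-1/33) = -2986466234/689*(-1/33) = 2986466234/22737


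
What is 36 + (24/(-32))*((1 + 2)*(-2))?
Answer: 81/2 ≈ 40.500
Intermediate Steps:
36 + (24/(-32))*((1 + 2)*(-2)) = 36 + (24*(-1/32))*(3*(-2)) = 36 - ¾*(-6) = 36 + 9/2 = 81/2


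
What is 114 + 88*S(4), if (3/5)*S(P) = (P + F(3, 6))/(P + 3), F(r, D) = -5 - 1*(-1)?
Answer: 114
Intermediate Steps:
F(r, D) = -4 (F(r, D) = -5 + 1 = -4)
S(P) = 5*(-4 + P)/(3*(3 + P)) (S(P) = 5*((P - 4)/(P + 3))/3 = 5*((-4 + P)/(3 + P))/3 = 5*(-4 + P)/(3*(3 + P)))
114 + 88*S(4) = 114 + 88*(5*(-4 + 4)/(3*(3 + 4))) = 114 + 88*((5/3)*0/7) = 114 + 88*((5/3)*(⅐)*0) = 114 + 88*0 = 114 + 0 = 114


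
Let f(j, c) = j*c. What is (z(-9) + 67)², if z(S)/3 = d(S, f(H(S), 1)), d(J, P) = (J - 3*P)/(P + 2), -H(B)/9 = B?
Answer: 23088025/6889 ≈ 3351.4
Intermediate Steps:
H(B) = -9*B
f(j, c) = c*j
d(J, P) = (J - 3*P)/(2 + P)
z(S) = 84*S/(2 - 9*S) (z(S) = 3*((S - 3*(-9*S))/(2 + 1*(-9*S))) = 3*((S - (-27)*S)/(2 - 9*S)) = 3*((S + 27*S)/(2 - 9*S)) = 3*((28*S)/(2 - 9*S)) = 3*(28*S/(2 - 9*S)) = 84*S/(2 - 9*S))
(z(-9) + 67)² = (-84*(-9)/(-2 + 9*(-9)) + 67)² = (-84*(-9)/(-2 - 81) + 67)² = (-84*(-9)/(-83) + 67)² = (-84*(-9)*(-1/83) + 67)² = (-756/83 + 67)² = (4805/83)² = 23088025/6889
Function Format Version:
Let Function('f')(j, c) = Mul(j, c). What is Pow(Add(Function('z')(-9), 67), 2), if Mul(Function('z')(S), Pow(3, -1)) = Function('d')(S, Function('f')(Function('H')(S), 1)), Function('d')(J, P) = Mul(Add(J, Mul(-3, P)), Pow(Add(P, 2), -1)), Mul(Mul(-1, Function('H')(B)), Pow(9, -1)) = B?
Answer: Rational(23088025, 6889) ≈ 3351.4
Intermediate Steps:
Function('H')(B) = Mul(-9, B)
Function('f')(j, c) = Mul(c, j)
Function('d')(J, P) = Mul(Pow(Add(2, P), -1), Add(J, Mul(-3, P))) (Function('d')(J, P) = Mul(Add(J, Mul(-3, P)), Pow(Add(2, P), -1)) = Mul(Pow(Add(2, P), -1), Add(J, Mul(-3, P))))
Function('z')(S) = Mul(84, S, Pow(Add(2, Mul(-9, S)), -1)) (Function('z')(S) = Mul(3, Mul(Pow(Add(2, Mul(1, Mul(-9, S))), -1), Add(S, Mul(-3, Mul(1, Mul(-9, S)))))) = Mul(3, Mul(Pow(Add(2, Mul(-9, S)), -1), Add(S, Mul(-3, Mul(-9, S))))) = Mul(3, Mul(Pow(Add(2, Mul(-9, S)), -1), Add(S, Mul(27, S)))) = Mul(3, Mul(Pow(Add(2, Mul(-9, S)), -1), Mul(28, S))) = Mul(3, Mul(28, S, Pow(Add(2, Mul(-9, S)), -1))) = Mul(84, S, Pow(Add(2, Mul(-9, S)), -1)))
Pow(Add(Function('z')(-9), 67), 2) = Pow(Add(Mul(-84, -9, Pow(Add(-2, Mul(9, -9)), -1)), 67), 2) = Pow(Add(Mul(-84, -9, Pow(Add(-2, -81), -1)), 67), 2) = Pow(Add(Mul(-84, -9, Pow(-83, -1)), 67), 2) = Pow(Add(Mul(-84, -9, Rational(-1, 83)), 67), 2) = Pow(Add(Rational(-756, 83), 67), 2) = Pow(Rational(4805, 83), 2) = Rational(23088025, 6889)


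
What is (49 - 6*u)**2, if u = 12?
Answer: 529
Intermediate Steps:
(49 - 6*u)**2 = (49 - 6*12)**2 = (49 - 72)**2 = (-23)**2 = 529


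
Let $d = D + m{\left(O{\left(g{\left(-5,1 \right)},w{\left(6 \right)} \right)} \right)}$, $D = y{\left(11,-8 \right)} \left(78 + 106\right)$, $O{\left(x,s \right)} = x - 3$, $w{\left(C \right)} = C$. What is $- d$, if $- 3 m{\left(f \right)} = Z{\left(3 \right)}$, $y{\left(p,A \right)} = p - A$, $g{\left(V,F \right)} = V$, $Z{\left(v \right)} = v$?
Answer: $-3495$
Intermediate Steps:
$O{\left(x,s \right)} = -3 + x$
$D = 3496$ ($D = \left(11 - -8\right) \left(78 + 106\right) = \left(11 + 8\right) 184 = 19 \cdot 184 = 3496$)
$m{\left(f \right)} = -1$ ($m{\left(f \right)} = \left(- \frac{1}{3}\right) 3 = -1$)
$d = 3495$ ($d = 3496 - 1 = 3495$)
$- d = \left(-1\right) 3495 = -3495$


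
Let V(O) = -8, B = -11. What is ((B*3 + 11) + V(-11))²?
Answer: 900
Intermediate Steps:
((B*3 + 11) + V(-11))² = ((-11*3 + 11) - 8)² = ((-33 + 11) - 8)² = (-22 - 8)² = (-30)² = 900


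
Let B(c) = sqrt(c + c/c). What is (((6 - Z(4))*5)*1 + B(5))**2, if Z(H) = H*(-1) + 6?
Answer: (20 + sqrt(6))**2 ≈ 503.98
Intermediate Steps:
Z(H) = 6 - H (Z(H) = -H + 6 = 6 - H)
B(c) = sqrt(1 + c) (B(c) = sqrt(c + 1) = sqrt(1 + c))
(((6 - Z(4))*5)*1 + B(5))**2 = (((6 - (6 - 1*4))*5)*1 + sqrt(1 + 5))**2 = (((6 - (6 - 4))*5)*1 + sqrt(6))**2 = (((6 - 1*2)*5)*1 + sqrt(6))**2 = (((6 - 2)*5)*1 + sqrt(6))**2 = ((4*5)*1 + sqrt(6))**2 = (20*1 + sqrt(6))**2 = (20 + sqrt(6))**2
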